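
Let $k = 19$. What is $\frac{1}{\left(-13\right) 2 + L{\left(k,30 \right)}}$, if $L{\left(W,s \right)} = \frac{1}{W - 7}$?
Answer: $- \frac{12}{311} \approx -0.038585$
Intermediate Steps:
$L{\left(W,s \right)} = \frac{1}{-7 + W}$
$\frac{1}{\left(-13\right) 2 + L{\left(k,30 \right)}} = \frac{1}{\left(-13\right) 2 + \frac{1}{-7 + 19}} = \frac{1}{-26 + \frac{1}{12}} = \frac{1}{- \frac{311}{12}} = - \frac{12}{311}$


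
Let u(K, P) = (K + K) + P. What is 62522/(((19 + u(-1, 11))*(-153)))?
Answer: -31261/2142 ≈ -14.594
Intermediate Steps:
u(K, P) = P + 2*K (u(K, P) = 2*K + P = P + 2*K)
62522/(((19 + u(-1, 11))*(-153))) = 62522/(((19 + (11 + 2*(-1)))*(-153))) = 62522/(((19 + (11 - 2))*(-153))) = 62522/(((19 + 9)*(-153))) = 62522/((28*(-153))) = 62522/(-4284) = 62522*(-1/4284) = -31261/2142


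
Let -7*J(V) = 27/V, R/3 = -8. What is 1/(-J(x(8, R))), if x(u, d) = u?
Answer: 56/27 ≈ 2.0741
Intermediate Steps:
R = -24 (R = 3*(-8) = -24)
J(V) = -27/(7*V)
1/(-J(x(8, R))) = 1/(-(-27)/(7*8)) = 1/(-1*(-27/56)) = 1/(27/56) = 56/27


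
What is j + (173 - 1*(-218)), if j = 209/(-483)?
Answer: 188644/483 ≈ 390.57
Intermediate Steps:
j = -209/483 (j = 209*(-1/483) = -209/483 ≈ -0.43271)
j + (173 - 1*(-218)) = -209/483 + (173 - 1*(-218)) = -209/483 + (173 + 218) = -209/483 + 391 = 188644/483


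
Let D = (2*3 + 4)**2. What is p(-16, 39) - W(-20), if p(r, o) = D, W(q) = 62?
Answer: 38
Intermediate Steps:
D = 100 (D = (6 + 4)**2 = 10**2 = 100)
p(r, o) = 100
p(-16, 39) - W(-20) = 100 - 1*62 = 100 - 62 = 38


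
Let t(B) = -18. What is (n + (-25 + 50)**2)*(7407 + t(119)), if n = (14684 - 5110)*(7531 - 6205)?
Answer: 93808889361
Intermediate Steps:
n = 12695124 (n = 9574*1326 = 12695124)
(n + (-25 + 50)**2)*(7407 + t(119)) = (12695124 + (-25 + 50)**2)*(7407 - 18) = (12695124 + 25**2)*7389 = (12695124 + 625)*7389 = 12695749*7389 = 93808889361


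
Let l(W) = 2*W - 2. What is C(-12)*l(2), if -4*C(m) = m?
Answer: 6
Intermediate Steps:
C(m) = -m/4
l(W) = -2 + 2*W
C(-12)*l(2) = (-¼*(-12))*(-2 + 2*2) = 3*(-2 + 4) = 3*2 = 6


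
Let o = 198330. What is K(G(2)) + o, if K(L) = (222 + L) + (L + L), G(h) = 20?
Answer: 198612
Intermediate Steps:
K(L) = 222 + 3*L (K(L) = (222 + L) + 2*L = 222 + 3*L)
K(G(2)) + o = (222 + 3*20) + 198330 = (222 + 60) + 198330 = 282 + 198330 = 198612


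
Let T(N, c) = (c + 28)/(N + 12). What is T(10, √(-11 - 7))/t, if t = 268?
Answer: 7/1474 + 3*I*√2/5896 ≈ 0.004749 + 0.00071958*I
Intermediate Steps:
T(N, c) = (28 + c)/(12 + N)
T(10, √(-11 - 7))/t = ((28 + √(-11 - 7))/(12 + 10))/268 = ((28 + √(-18))/22)*(1/268) = ((28 + 3*I*√2)/22)*(1/268) = (14/11 + 3*I*√2/22)*(1/268) = 7/1474 + 3*I*√2/5896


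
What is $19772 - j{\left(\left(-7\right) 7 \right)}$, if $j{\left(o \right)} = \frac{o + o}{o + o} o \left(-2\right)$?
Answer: $19674$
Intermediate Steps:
$j{\left(o \right)} = - 2 o$ ($j{\left(o \right)} = \frac{2 o}{2 o} o \left(-2\right) = 2 o \frac{1}{2 o} o \left(-2\right) = 1 o \left(-2\right) = o \left(-2\right) = - 2 o$)
$19772 - j{\left(\left(-7\right) 7 \right)} = 19772 - - 2 \left(\left(-7\right) 7\right) = 19772 - \left(-2\right) \left(-49\right) = 19772 - 98 = 19674$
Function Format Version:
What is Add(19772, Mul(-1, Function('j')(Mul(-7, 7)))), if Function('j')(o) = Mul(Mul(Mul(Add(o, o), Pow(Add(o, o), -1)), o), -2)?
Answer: 19674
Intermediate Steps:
Function('j')(o) = Mul(-2, o) (Function('j')(o) = Mul(Mul(Mul(Mul(2, o), Pow(Mul(2, o), -1)), o), -2) = Mul(Mul(Mul(Mul(2, o), Mul(Rational(1, 2), Pow(o, -1))), o), -2) = Mul(Mul(1, o), -2) = Mul(o, -2) = Mul(-2, o))
Add(19772, Mul(-1, Function('j')(Mul(-7, 7)))) = Add(19772, Mul(-1, Mul(-2, Mul(-7, 7)))) = Add(19772, Mul(-1, Mul(-2, -49))) = Add(19772, Mul(-1, 98)) = Add(19772, -98) = 19674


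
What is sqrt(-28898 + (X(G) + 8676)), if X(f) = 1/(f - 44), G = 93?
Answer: I*sqrt(990877)/7 ≈ 142.2*I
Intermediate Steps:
X(f) = 1/(-44 + f)
sqrt(-28898 + (X(G) + 8676)) = sqrt(-28898 + (1/(-44 + 93) + 8676)) = sqrt(-28898 + (1/49 + 8676)) = sqrt(-28898 + 425125/49) = sqrt(-990877/49) = I*sqrt(990877)/7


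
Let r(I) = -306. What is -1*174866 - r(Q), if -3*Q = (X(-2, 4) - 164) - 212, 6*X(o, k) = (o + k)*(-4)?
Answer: -174560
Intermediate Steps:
X(o, k) = -2*k/3 - 2*o/3 (X(o, k) = ((o + k)*(-4))/6 = ((k + o)*(-4))/6 = (-4*k - 4*o)/6 = -2*k/3 - 2*o/3)
Q = 1132/9 (Q = -(((-2/3*4 - 2/3*(-2)) - 164) - 212)/3 = -(((-8/3 + 4/3) - 164) - 212)/3 = -((-4/3 - 164) - 212)/3 = -(-496/3 - 212)/3 = -1/3*(-1132/3) = 1132/9 ≈ 125.78)
-1*174866 - r(Q) = -1*174866 - 1*(-306) = -174866 + 306 = -174560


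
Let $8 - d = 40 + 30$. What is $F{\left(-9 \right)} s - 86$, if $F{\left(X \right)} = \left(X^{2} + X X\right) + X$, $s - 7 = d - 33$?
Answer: $-13550$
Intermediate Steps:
$d = -62$ ($d = 8 - \left(40 + 30\right) = 8 - 70 = -62$)
$s = -88$ ($s = 7 - 95 = -88$)
$F{\left(X \right)} = X + 2 X^{2}$ ($F{\left(X \right)} = \left(X^{2} + X^{2}\right) + X = 2 X^{2} + X = X + 2 X^{2}$)
$F{\left(-9 \right)} s - 86 = - 9 \left(1 + 2 \left(-9\right)\right) \left(-88\right) - 86 = - 9 \left(1 - 18\right) \left(-88\right) - 86 = \left(-9\right) \left(-17\right) \left(-88\right) - 86 = 153 \left(-88\right) - 86 = -13464 - 86 = -13550$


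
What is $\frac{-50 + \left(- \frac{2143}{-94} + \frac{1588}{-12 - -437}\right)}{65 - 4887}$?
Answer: $\frac{937453}{192638900} \approx 0.0048664$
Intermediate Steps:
$\frac{-50 + \left(- \frac{2143}{-94} + \frac{1588}{-12 - -437}\right)}{65 - 4887} = \frac{-50 + \left(\left(-2143\right) \left(- \frac{1}{94}\right) + \frac{1588}{-12 + 437}\right)}{-4822} = \left(-50 + \left(\frac{2143}{94} + \frac{1588}{425}\right)\right) \left(- \frac{1}{4822}\right) = \left(-50 + \frac{1060047}{39950}\right) \left(- \frac{1}{4822}\right) = \left(- \frac{937453}{39950}\right) \left(- \frac{1}{4822}\right) = \frac{937453}{192638900}$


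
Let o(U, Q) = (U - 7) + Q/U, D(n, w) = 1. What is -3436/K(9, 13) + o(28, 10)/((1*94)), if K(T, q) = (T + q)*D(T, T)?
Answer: -2257599/14476 ≈ -155.95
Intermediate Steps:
K(T, q) = T + q (K(T, q) = (T + q)*1 = T + q)
o(U, Q) = -7 + U + Q/U (o(U, Q) = (-7 + U) + Q/U = -7 + U + Q/U)
-3436/K(9, 13) + o(28, 10)/((1*94)) = -3436/(9 + 13) + (-7 + 28 + 10/28)/((1*94)) = -3436/22 + (-7 + 28 + 10*(1/28))/94 = -3436*1/22 + (-7 + 28 + 5/14)*(1/94) = -1718/11 + (299/14)*(1/94) = -1718/11 + 299/1316 = -2257599/14476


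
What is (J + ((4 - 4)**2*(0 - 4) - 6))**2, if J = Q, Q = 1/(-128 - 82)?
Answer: 1590121/44100 ≈ 36.057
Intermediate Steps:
Q = -1/210 (Q = 1/(-210) = -1/210 ≈ -0.0047619)
J = -1/210 ≈ -0.0047619
(J + ((4 - 4)**2*(0 - 4) - 6))**2 = (-1/210 + ((4 - 4)**2*(0 - 4) - 6))**2 = (-1/210 + (0**2*(-4) - 6))**2 = (-1/210 + (0*(-4) - 6))**2 = (-1/210 + (0 - 6))**2 = (-1/210 - 6)**2 = (-1261/210)**2 = 1590121/44100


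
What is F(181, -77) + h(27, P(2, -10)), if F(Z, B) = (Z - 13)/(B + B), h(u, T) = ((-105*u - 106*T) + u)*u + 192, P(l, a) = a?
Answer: -517056/11 ≈ -47005.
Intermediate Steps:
h(u, T) = 192 + u*(-106*T - 104*u) (h(u, T) = ((-106*T - 105*u) + u)*u + 192 = (-106*T - 104*u)*u + 192 = u*(-106*T - 104*u) + 192 = 192 + u*(-106*T - 104*u))
F(Z, B) = (-13 + Z)/(2*B) (F(Z, B) = (-13 + Z)/((2*B)) = (-13 + Z)*(1/(2*B)) = (-13 + Z)/(2*B))
F(181, -77) + h(27, P(2, -10)) = (½)*(-13 + 181)/(-77) + (192 - 104*27² - 106*(-10)*27) = (½)*(-1/77)*168 + (192 - 104*729 + 28620) = -12/11 + (192 - 75816 + 28620) = -12/11 - 47004 = -517056/11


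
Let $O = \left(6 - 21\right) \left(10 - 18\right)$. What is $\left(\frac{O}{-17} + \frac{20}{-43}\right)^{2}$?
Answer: $\frac{30250000}{534361} \approx 56.61$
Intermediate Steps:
$O = 120$ ($O = \left(-15\right) \left(-8\right) = 120$)
$\left(\frac{O}{-17} + \frac{20}{-43}\right)^{2} = \left(\frac{120}{-17} + \frac{20}{-43}\right)^{2} = \left(120 \left(- \frac{1}{17}\right) + 20 \left(- \frac{1}{43}\right)\right)^{2} = \left(- \frac{120}{17} - \frac{20}{43}\right)^{2} = \left(- \frac{5500}{731}\right)^{2} = \frac{30250000}{534361}$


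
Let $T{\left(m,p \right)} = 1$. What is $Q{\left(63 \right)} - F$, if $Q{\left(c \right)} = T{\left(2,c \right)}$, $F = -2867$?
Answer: $2868$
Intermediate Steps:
$Q{\left(c \right)} = 1$
$Q{\left(63 \right)} - F = 1 - -2867 = 1 + 2867 = 2868$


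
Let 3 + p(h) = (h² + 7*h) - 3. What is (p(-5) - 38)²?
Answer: 2916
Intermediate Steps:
p(h) = -6 + h² + 7*h (p(h) = -3 + ((h² + 7*h) - 3) = -3 + (-3 + h² + 7*h) = -6 + h² + 7*h)
(p(-5) - 38)² = ((-6 + (-5)² + 7*(-5)) - 38)² = ((-6 + 25 - 35) - 38)² = (-16 - 38)² = (-54)² = 2916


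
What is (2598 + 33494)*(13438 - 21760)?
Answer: -300357624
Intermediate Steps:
(2598 + 33494)*(13438 - 21760) = 36092*(-8322) = -300357624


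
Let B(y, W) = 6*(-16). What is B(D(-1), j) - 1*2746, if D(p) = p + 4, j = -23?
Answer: -2842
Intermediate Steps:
D(p) = 4 + p
B(y, W) = -96
B(D(-1), j) - 1*2746 = -96 - 1*2746 = -96 - 2746 = -2842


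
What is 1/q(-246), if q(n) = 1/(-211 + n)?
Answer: -457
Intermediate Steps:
1/q(-246) = 1/(1/(-211 - 246)) = 1/(1/(-457)) = 1/(-1/457) = -457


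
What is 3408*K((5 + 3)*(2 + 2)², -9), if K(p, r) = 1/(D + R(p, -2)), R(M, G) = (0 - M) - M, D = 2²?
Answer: -284/21 ≈ -13.524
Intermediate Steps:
D = 4
R(M, G) = -2*M (R(M, G) = -M - M = -2*M)
K(p, r) = 1/(4 - 2*p)
3408*K((5 + 3)*(2 + 2)², -9) = 3408*(-1/(-4 + 2*((5 + 3)*(2 + 2)²))) = 3408*(-1/(-4 + 2*(8*4²))) = 3408*(-1/(-4 + 2*(8*16))) = 3408*(-1/(-4 + 2*128)) = 3408*(-1/(-4 + 256)) = 3408*(-1/252) = -284/21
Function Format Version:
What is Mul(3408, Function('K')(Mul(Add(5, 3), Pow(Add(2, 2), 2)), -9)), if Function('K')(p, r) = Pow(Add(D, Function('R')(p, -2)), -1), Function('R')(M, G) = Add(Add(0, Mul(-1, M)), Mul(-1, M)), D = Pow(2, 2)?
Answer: Rational(-284, 21) ≈ -13.524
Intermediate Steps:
D = 4
Function('R')(M, G) = Mul(-2, M) (Function('R')(M, G) = Add(Mul(-1, M), Mul(-1, M)) = Mul(-2, M))
Function('K')(p, r) = Pow(Add(4, Mul(-2, p)), -1)
Mul(3408, Function('K')(Mul(Add(5, 3), Pow(Add(2, 2), 2)), -9)) = Mul(3408, Mul(-1, Pow(Add(-4, Mul(2, Mul(Add(5, 3), Pow(Add(2, 2), 2)))), -1))) = Mul(3408, Mul(-1, Pow(Add(-4, Mul(2, Mul(8, Pow(4, 2)))), -1))) = Mul(3408, Mul(-1, Pow(Add(-4, Mul(2, Mul(8, 16))), -1))) = Mul(3408, Mul(-1, Pow(Add(-4, Mul(2, 128)), -1))) = Mul(3408, Mul(-1, Pow(Add(-4, 256), -1))) = Mul(3408, Mul(-1, Pow(252, -1))) = Mul(3408, Mul(-1, Rational(1, 252))) = Mul(3408, Rational(-1, 252)) = Rational(-284, 21)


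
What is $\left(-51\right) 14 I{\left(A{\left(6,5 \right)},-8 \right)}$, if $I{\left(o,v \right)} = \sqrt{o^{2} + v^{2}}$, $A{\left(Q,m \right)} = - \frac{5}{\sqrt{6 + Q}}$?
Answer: $- 119 \sqrt{2379} \approx -5804.2$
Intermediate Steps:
$A{\left(Q,m \right)} = - \frac{5}{\sqrt{6 + Q}}$
$\left(-51\right) 14 I{\left(A{\left(6,5 \right)},-8 \right)} = \left(-51\right) 14 \sqrt{\left(- \frac{5}{\sqrt{6 + 6}}\right)^{2} + \left(-8\right)^{2}} = - 714 \sqrt{\left(- \frac{5}{2 \sqrt{3}}\right)^{2} + 64} = - 714 \sqrt{\left(- 5 \frac{\sqrt{3}}{6}\right)^{2} + 64} = - 714 \sqrt{\left(- \frac{5 \sqrt{3}}{6}\right)^{2} + 64} = - 714 \sqrt{\frac{25}{12} + 64} = - 714 \sqrt{\frac{793}{12}} = - 714 \frac{\sqrt{2379}}{6} = - 119 \sqrt{2379}$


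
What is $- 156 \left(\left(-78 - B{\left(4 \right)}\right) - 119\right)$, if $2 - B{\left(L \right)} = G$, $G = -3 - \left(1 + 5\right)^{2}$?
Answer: $37128$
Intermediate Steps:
$G = -39$ ($G = -3 - 6^{2} = -3 - 36 = -39$)
$B{\left(L \right)} = 41$ ($B{\left(L \right)} = 2 - -39 = 2 + 39 = 41$)
$- 156 \left(\left(-78 - B{\left(4 \right)}\right) - 119\right) = - 156 \left(\left(-78 - 41\right) - 119\right) = - 156 \left(-119 - 119\right) = \left(-156\right) \left(-238\right) = 37128$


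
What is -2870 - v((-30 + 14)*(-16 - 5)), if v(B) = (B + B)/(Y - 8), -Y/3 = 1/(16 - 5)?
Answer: -36254/13 ≈ -2788.8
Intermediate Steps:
Y = -3/11 (Y = -3/(16 - 5) = -3/11 ≈ -0.27273)
v(B) = -22*B/91 (v(B) = (B + B)/(-3/11 - 8) = (2*B)/(-91/11) = (2*B)*(-11/91) = -22*B/91)
-2870 - v((-30 + 14)*(-16 - 5)) = -2870 - (-22)*(-30 + 14)*(-16 - 5)/91 = -2870 - (-22)*(-16*(-21))/91 = -2870 - (-22)*336/91 = -2870 - 1*(-1056/13) = -2870 + 1056/13 = -36254/13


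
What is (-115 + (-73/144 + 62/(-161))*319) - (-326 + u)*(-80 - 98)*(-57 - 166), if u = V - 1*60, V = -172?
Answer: 513498994969/23184 ≈ 2.2149e+7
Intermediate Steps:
u = -232 (u = -172 - 1*60 = -172 - 60 = -232)
(-115 + (-73/144 + 62/(-161))*319) - (-326 + u)*(-80 - 98)*(-57 - 166) = (-115 + (-73/144 + 62/(-161))*319) - (-326 - 232)*(-80 - 98)*(-57 - 166) = (-115 + (-73*1/144 + 62*(-1/161))*319) - (-558)*(-178*(-223)) = (-115 + (-73/144 - 62/161)*319) - (-558)*39694 = (-115 - 20681/23184*319) - 1*(-22149252) = (-115 - 6597239/23184) + 22149252 = -9263399/23184 + 22149252 = 513498994969/23184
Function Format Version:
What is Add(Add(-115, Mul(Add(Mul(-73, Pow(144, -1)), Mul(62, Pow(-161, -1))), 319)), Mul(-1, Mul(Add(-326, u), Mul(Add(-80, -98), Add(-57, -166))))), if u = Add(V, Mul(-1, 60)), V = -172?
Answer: Rational(513498994969, 23184) ≈ 2.2149e+7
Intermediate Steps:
u = -232 (u = Add(-172, Mul(-1, 60)) = Add(-172, -60) = -232)
Add(Add(-115, Mul(Add(Mul(-73, Pow(144, -1)), Mul(62, Pow(-161, -1))), 319)), Mul(-1, Mul(Add(-326, u), Mul(Add(-80, -98), Add(-57, -166))))) = Add(Add(-115, Mul(Add(Mul(-73, Pow(144, -1)), Mul(62, Pow(-161, -1))), 319)), Mul(-1, Mul(Add(-326, -232), Mul(Add(-80, -98), Add(-57, -166))))) = Add(Add(-115, Mul(Add(Mul(-73, Rational(1, 144)), Mul(62, Rational(-1, 161))), 319)), Mul(-1, Mul(-558, Mul(-178, -223)))) = Add(Add(-115, Mul(Add(Rational(-73, 144), Rational(-62, 161)), 319)), Mul(-1, Mul(-558, 39694))) = Add(Add(-115, Mul(Rational(-20681, 23184), 319)), Mul(-1, -22149252)) = Add(Add(-115, Rational(-6597239, 23184)), 22149252) = Add(Rational(-9263399, 23184), 22149252) = Rational(513498994969, 23184)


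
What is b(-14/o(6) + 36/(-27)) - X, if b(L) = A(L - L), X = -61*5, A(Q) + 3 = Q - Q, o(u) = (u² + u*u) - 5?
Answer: 302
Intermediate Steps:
o(u) = -5 + 2*u² (o(u) = (u² + u²) - 5 = 2*u² - 5 = -5 + 2*u²)
A(Q) = -3 (A(Q) = -3 + (Q - Q) = -3 + 0 = -3)
X = -305
b(L) = -3
b(-14/o(6) + 36/(-27)) - X = -3 - 1*(-305) = -3 + 305 = 302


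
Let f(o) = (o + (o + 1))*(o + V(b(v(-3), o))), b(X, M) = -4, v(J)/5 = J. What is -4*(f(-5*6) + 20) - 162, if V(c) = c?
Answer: -8266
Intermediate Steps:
v(J) = 5*J
f(o) = (1 + 2*o)*(-4 + o) (f(o) = (o + (o + 1))*(o - 4) = (o + (1 + o))*(-4 + o) = (1 + 2*o)*(-4 + o))
-4*(f(-5*6) + 20) - 162 = -4*((-4 - (-35)*6 + 2*(-5*6)²) + 20) - 162 = -4*((-4 - 7*(-30) + 2*(-30)²) + 20) - 162 = -4*((-4 + 210 + 2*900) + 20) - 162 = -4*((-4 + 210 + 1800) + 20) - 162 = -4*(2006 + 20) - 162 = -4*2026 - 162 = -8104 - 162 = -8266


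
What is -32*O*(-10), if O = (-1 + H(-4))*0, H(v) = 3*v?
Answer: 0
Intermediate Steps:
O = 0 (O = (-1 + 3*(-4))*0 = (-1 - 12)*0 = -13*0 = 0)
-32*O*(-10) = -32*0*(-10) = 0*(-10) = 0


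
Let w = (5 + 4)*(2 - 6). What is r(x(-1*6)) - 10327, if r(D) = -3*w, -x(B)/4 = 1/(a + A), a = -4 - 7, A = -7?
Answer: -10219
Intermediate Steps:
a = -11
w = -36 (w = 9*(-4) = -36)
x(B) = 2/9 (x(B) = -4/(-11 - 7) = -4/(-18) = -4*(-1/18) = 2/9)
r(D) = 108 (r(D) = -3*(-36) = 108)
r(x(-1*6)) - 10327 = 108 - 10327 = -10219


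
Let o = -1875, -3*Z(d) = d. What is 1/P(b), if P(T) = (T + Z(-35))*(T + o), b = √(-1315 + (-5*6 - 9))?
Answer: -209061/47166205369 + 16770*I*√1354/47166205369 ≈ -4.4324e-6 + 1.3083e-5*I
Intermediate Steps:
Z(d) = -d/3
b = I*√1354 (b = √(-1315 + (-30 - 9)) = √(-1315 - 39) = √(-1354) = I*√1354 ≈ 36.797*I)
P(T) = (-1875 + T)*(35/3 + T) (P(T) = (T - ⅓*(-35))*(T - 1875) = (T + 35/3)*(-1875 + T) = (35/3 + T)*(-1875 + T) = (-1875 + T)*(35/3 + T))
1/P(b) = 1/(-21875 + (I*√1354)² - 5590*I*√1354/3) = 1/(-21875 - 1354 - 5590*I*√1354/3) = 1/(-23229 - 5590*I*√1354/3)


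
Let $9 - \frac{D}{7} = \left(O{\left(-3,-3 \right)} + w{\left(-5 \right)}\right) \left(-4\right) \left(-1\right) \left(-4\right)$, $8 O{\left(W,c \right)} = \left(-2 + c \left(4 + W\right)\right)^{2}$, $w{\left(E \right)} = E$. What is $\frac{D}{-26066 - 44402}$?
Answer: $\frac{147}{70468} \approx 0.0020861$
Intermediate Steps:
$O{\left(W,c \right)} = \frac{\left(-2 + c \left(4 + W\right)\right)^{2}}{8}$
$D = -147$ ($D = 63 - 7 \left(\frac{\left(-2 + 4 \left(-3\right) - -9\right)^{2}}{8} - 5\right) \left(-4\right) \left(-1\right) \left(-4\right) = 63 - 7 \left(\frac{\left(-2 - 12 + 9\right)^{2}}{8} - 5\right) 4 \left(-4\right) = 63 - 7 \left(\frac{\left(-5\right)^{2}}{8} - 5\right) \left(-16\right) = 63 - 7 \left(\frac{1}{8} \cdot 25 - 5\right) \left(-16\right) = 63 - 7 \left(\frac{25}{8} - 5\right) \left(-16\right) = 63 - 7 \left(\left(- \frac{15}{8}\right) \left(-16\right)\right) = 63 - 210 = -147$)
$\frac{D}{-26066 - 44402} = - \frac{147}{-26066 - 44402} = - \frac{147}{-70468} = \left(-147\right) \left(- \frac{1}{70468}\right) = \frac{147}{70468}$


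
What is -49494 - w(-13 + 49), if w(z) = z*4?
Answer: -49638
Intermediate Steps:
w(z) = 4*z
-49494 - w(-13 + 49) = -49494 - 4*(-13 + 49) = -49494 - 4*36 = -49494 - 1*144 = -49494 - 144 = -49638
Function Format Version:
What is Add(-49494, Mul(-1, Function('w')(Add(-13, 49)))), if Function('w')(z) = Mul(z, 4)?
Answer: -49638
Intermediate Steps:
Function('w')(z) = Mul(4, z)
Add(-49494, Mul(-1, Function('w')(Add(-13, 49)))) = Add(-49494, Mul(-1, Mul(4, Add(-13, 49)))) = Add(-49494, Mul(-1, Mul(4, 36))) = Add(-49494, Mul(-1, 144)) = Add(-49494, -144) = -49638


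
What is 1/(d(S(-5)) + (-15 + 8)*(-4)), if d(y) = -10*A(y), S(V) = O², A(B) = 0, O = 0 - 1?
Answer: 1/28 ≈ 0.035714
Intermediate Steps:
O = -1
S(V) = 1 (S(V) = (-1)² = 1)
d(y) = 0 (d(y) = -10*0 = 0)
1/(d(S(-5)) + (-15 + 8)*(-4)) = 1/(0 + (-15 + 8)*(-4)) = 1/(0 - 7*(-4)) = 1/(0 + 28) = 1/28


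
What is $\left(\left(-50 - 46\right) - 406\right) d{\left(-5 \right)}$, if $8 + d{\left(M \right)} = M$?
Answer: $6526$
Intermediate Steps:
$d{\left(M \right)} = -8 + M$
$\left(\left(-50 - 46\right) - 406\right) d{\left(-5 \right)} = \left(\left(-50 - 46\right) - 406\right) \left(-8 - 5\right) = \left(\left(-50 - 46\right) - 406\right) \left(-13\right) = \left(-96 - 406\right) \left(-13\right) = \left(-502\right) \left(-13\right) = 6526$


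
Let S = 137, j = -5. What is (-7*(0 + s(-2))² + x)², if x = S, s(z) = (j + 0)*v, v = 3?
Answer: 2067844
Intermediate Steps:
s(z) = -15 (s(z) = (-5 + 0)*3 = -5*3 = -15)
x = 137
(-7*(0 + s(-2))² + x)² = (-7*(0 - 15)² + 137)² = (-7*(-15)² + 137)² = (-7*225 + 137)² = (-1575 + 137)² = (-1438)² = 2067844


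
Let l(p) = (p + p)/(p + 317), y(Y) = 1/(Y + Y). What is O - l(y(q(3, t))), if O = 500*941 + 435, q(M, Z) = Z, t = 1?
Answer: 299043723/635 ≈ 4.7094e+5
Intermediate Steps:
O = 470935 (O = 470500 + 435 = 470935)
y(Y) = 1/(2*Y)
l(p) = 2*p/(317 + p) (l(p) = (2*p)/(317 + p) = 2*p/(317 + p))
O - l(y(q(3, t))) = 470935 - 2*(1/2)/1/(317 + (1/2)/1) = 470935 - 2*(1/2)*1/(317 + (1/2)*1) = 470935 - 2/(2*(317 + 1/2)) = 470935 - 2/(2*635/2) = 470935 - 2*2/(2*635) = 470935 - 1*2/635 = 470935 - 2/635 = 299043723/635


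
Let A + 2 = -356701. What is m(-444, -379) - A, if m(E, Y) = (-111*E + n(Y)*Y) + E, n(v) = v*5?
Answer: 1123748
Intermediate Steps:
A = -356703 (A = -2 - 356701 = -356703)
n(v) = 5*v
m(E, Y) = -110*E + 5*Y**2 (m(E, Y) = (-111*E + (5*Y)*Y) + E = (-111*E + 5*Y**2) + E = -110*E + 5*Y**2)
m(-444, -379) - A = (-110*(-444) + 5*(-379)**2) - 1*(-356703) = (48840 + 5*143641) + 356703 = (48840 + 718205) + 356703 = 767045 + 356703 = 1123748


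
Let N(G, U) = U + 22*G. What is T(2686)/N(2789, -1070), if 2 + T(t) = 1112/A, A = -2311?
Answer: -2867/69662784 ≈ -4.1155e-5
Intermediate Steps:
T(t) = -5734/2311 (T(t) = -2 + 1112/(-2311) = -2 + 1112*(-1/2311) = -2 - 1112/2311 = -5734/2311)
T(2686)/N(2789, -1070) = -5734/(2311*(-1070 + 22*2789)) = -5734/(2311*(-1070 + 61358)) = -5734/2311/60288 = -5734/2311*1/60288 = -2867/69662784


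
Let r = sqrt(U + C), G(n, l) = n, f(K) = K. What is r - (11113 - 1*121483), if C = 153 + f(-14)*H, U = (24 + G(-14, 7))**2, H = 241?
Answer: 110370 + I*sqrt(3121) ≈ 1.1037e+5 + 55.866*I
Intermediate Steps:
U = 100 (U = (24 - 14)**2 = 10**2 = 100)
C = -3221 (C = 153 - 14*241 = 153 - 3374 = -3221)
r = I*sqrt(3121) (r = sqrt(100 - 3221) = sqrt(-3121) = I*sqrt(3121) ≈ 55.866*I)
r - (11113 - 1*121483) = I*sqrt(3121) - (11113 - 1*121483) = I*sqrt(3121) - (11113 - 121483) = I*sqrt(3121) - 1*(-110370) = I*sqrt(3121) + 110370 = 110370 + I*sqrt(3121)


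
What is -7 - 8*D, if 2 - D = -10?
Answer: -103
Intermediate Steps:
D = 12 (D = 2 - 1*(-10) = 2 + 10 = 12)
-7 - 8*D = -7 - 8*12 = -7 - 96 = -103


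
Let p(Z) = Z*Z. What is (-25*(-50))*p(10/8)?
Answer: 15625/8 ≈ 1953.1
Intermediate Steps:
p(Z) = Z²
(-25*(-50))*p(10/8) = (-25*(-50))*(10/8)² = 1250*(10*(⅛))² = 1250*(5/4)² = 1250*(25/16) = 15625/8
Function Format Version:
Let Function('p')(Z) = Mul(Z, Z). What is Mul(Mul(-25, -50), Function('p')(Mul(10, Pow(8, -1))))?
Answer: Rational(15625, 8) ≈ 1953.1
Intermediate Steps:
Function('p')(Z) = Pow(Z, 2)
Mul(Mul(-25, -50), Function('p')(Mul(10, Pow(8, -1)))) = Mul(Mul(-25, -50), Pow(Mul(10, Pow(8, -1)), 2)) = Mul(1250, Pow(Mul(10, Rational(1, 8)), 2)) = Mul(1250, Pow(Rational(5, 4), 2)) = Mul(1250, Rational(25, 16)) = Rational(15625, 8)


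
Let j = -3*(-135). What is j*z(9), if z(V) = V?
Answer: 3645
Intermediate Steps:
j = 405
j*z(9) = 405*9 = 3645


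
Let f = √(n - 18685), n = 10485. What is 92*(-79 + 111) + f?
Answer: 2944 + 10*I*√82 ≈ 2944.0 + 90.554*I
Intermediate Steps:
f = 10*I*√82 (f = √(10485 - 18685) = √(-8200) = 10*I*√82 ≈ 90.554*I)
92*(-79 + 111) + f = 92*(-79 + 111) + 10*I*√82 = 92*32 + 10*I*√82 = 2944 + 10*I*√82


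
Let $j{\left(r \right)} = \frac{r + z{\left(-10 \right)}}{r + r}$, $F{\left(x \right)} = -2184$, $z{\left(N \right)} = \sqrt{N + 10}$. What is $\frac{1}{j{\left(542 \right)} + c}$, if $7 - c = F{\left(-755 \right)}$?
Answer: $\frac{2}{4383} \approx 0.00045631$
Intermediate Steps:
$z{\left(N \right)} = \sqrt{10 + N}$
$j{\left(r \right)} = \frac{1}{2}$ ($j{\left(r \right)} = \frac{r + \sqrt{10 - 10}}{r + r} = \frac{r + \sqrt{0}}{2 r} = \left(r + 0\right) \frac{1}{2 r} = r \frac{1}{2 r} = \frac{1}{2}$)
$c = 2191$ ($c = 7 - -2184 = 7 + 2184 = 2191$)
$\frac{1}{j{\left(542 \right)} + c} = \frac{1}{\frac{1}{2} + 2191} = \frac{1}{\frac{4383}{2}} = \frac{2}{4383}$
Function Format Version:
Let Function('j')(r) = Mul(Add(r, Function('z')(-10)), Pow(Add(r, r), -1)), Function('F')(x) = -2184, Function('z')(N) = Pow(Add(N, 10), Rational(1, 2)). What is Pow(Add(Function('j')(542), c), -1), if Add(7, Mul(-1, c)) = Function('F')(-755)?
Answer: Rational(2, 4383) ≈ 0.00045631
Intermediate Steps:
Function('z')(N) = Pow(Add(10, N), Rational(1, 2))
Function('j')(r) = Rational(1, 2) (Function('j')(r) = Mul(Add(r, Pow(Add(10, -10), Rational(1, 2))), Pow(Add(r, r), -1)) = Mul(Add(r, Pow(0, Rational(1, 2))), Pow(Mul(2, r), -1)) = Mul(Add(r, 0), Mul(Rational(1, 2), Pow(r, -1))) = Mul(r, Mul(Rational(1, 2), Pow(r, -1))) = Rational(1, 2))
c = 2191 (c = Add(7, Mul(-1, -2184)) = Add(7, 2184) = 2191)
Pow(Add(Function('j')(542), c), -1) = Pow(Add(Rational(1, 2), 2191), -1) = Pow(Rational(4383, 2), -1) = Rational(2, 4383)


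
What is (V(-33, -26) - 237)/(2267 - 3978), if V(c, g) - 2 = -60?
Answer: 5/29 ≈ 0.17241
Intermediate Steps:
V(c, g) = -58 (V(c, g) = 2 - 60 = -58)
(V(-33, -26) - 237)/(2267 - 3978) = (-58 - 237)/(2267 - 3978) = -295/(-1711) = -295*(-1/1711) = 5/29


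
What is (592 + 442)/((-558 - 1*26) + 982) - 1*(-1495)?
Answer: 298022/199 ≈ 1497.6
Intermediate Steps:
(592 + 442)/((-558 - 1*26) + 982) - 1*(-1495) = 1034/((-558 - 26) + 982) + 1495 = 1034/(-584 + 982) + 1495 = 1034/398 + 1495 = 1034*(1/398) + 1495 = 517/199 + 1495 = 298022/199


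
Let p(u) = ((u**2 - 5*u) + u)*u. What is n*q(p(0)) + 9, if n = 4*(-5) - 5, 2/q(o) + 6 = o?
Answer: 52/3 ≈ 17.333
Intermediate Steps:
p(u) = u*(u**2 - 4*u) (p(u) = (u**2 - 4*u)*u = u*(u**2 - 4*u))
q(o) = 2/(-6 + o)
n = -25 (n = -20 - 5 = -25)
n*q(p(0)) + 9 = -50/(-6 + 0**2*(-4 + 0)) + 9 = -50/(-6 + 0*(-4)) + 9 = -50/(-6 + 0) + 9 = -50/(-6) + 9 = -50*(-1)/6 + 9 = -25*(-1/3) + 9 = 25/3 + 9 = 52/3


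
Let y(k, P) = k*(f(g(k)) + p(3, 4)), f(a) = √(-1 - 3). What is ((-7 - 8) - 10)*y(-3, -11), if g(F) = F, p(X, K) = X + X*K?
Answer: 1125 + 150*I ≈ 1125.0 + 150.0*I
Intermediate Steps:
p(X, K) = X + K*X
f(a) = 2*I (f(a) = √(-4) = 2*I)
y(k, P) = k*(15 + 2*I) (y(k, P) = k*(2*I + 3*(1 + 4)) = k*(2*I + 3*5) = k*(2*I + 15) = k*(15 + 2*I))
((-7 - 8) - 10)*y(-3, -11) = ((-7 - 8) - 10)*(-3*(15 + 2*I)) = (-15 - 10)*(-45 - 6*I) = -25*(-45 - 6*I) = 1125 + 150*I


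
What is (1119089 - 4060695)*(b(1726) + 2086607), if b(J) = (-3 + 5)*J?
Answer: -6148130094754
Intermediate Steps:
b(J) = 2*J
(1119089 - 4060695)*(b(1726) + 2086607) = (1119089 - 4060695)*(2*1726 + 2086607) = -2941606*(3452 + 2086607) = -2941606*2090059 = -6148130094754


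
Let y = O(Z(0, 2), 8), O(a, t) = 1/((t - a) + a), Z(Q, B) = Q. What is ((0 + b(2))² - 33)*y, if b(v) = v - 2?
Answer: -33/8 ≈ -4.1250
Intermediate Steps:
b(v) = -2 + v
O(a, t) = 1/t
y = ⅛ (y = 1/8 = ⅛ ≈ 0.12500)
((0 + b(2))² - 33)*y = ((0 + (-2 + 2))² - 33)*(⅛) = ((0 + 0)² - 33)*(⅛) = (0² - 33)*(⅛) = (0 - 33)*(⅛) = -33*⅛ = -33/8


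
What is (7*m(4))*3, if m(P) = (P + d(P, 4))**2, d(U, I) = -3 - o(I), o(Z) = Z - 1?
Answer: 84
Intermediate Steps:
o(Z) = -1 + Z
d(U, I) = -2 - I (d(U, I) = -3 - (-1 + I) = -3 + (1 - I) = -2 - I)
m(P) = (-6 + P)**2 (m(P) = (P + (-2 - 1*4))**2 = (P + (-2 - 4))**2 = (P - 6)**2 = (-6 + P)**2)
(7*m(4))*3 = (7*(-6 + 4)**2)*3 = (7*(-2)**2)*3 = (7*4)*3 = 28*3 = 84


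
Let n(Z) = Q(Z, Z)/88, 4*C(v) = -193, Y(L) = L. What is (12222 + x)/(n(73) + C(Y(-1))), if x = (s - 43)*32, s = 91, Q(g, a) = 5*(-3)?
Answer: -1210704/4261 ≈ -284.14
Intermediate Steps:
Q(g, a) = -15
C(v) = -193/4 (C(v) = (¼)*(-193) = -193/4)
x = 1536 (x = (91 - 43)*32 = 48*32 = 1536)
n(Z) = -15/88
(12222 + x)/(n(73) + C(Y(-1))) = (12222 + 1536)/(-15/88 - 193/4) = 13758/(-4261/88) = 13758*(-88/4261) = -1210704/4261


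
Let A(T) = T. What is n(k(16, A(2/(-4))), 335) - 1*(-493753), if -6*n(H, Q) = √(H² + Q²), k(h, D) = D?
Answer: 493753 - √448901/12 ≈ 4.9370e+5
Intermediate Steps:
n(H, Q) = -√(H² + Q²)/6
n(k(16, A(2/(-4))), 335) - 1*(-493753) = -√((2/(-4))² + 335²)/6 - 1*(-493753) = -√((2*(-¼))² + 112225)/6 + 493753 = -√((-½)² + 112225)/6 + 493753 = -√(¼ + 112225)/6 + 493753 = -√448901/12 + 493753 = 493753 - √448901/12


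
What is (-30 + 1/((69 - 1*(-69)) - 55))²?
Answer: 6195121/6889 ≈ 899.28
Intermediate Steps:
(-30 + 1/((69 - 1*(-69)) - 55))² = (-30 + 1/((69 + 69) - 55))² = (-30 + 1/(138 - 55))² = (-30 + 1/83)² = (-2489/83)² = 6195121/6889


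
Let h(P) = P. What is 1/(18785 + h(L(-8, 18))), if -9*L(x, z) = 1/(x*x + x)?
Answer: 504/9467639 ≈ 5.3234e-5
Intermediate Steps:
L(x, z) = -1/(9*(x + x²)) (L(x, z) = -1/(9*(x*x + x)) = -1/(9*(x² + x)) = -1/(9*(x + x²)))
1/(18785 + h(L(-8, 18))) = 1/(18785 - ⅑/(-8*(1 - 8))) = 1/(18785 - ⅑*(-⅛)/(-7)) = 1/(18785 - ⅑*(-⅛)*(-⅐)) = 1/(18785 - 1/504) = 1/(9467639/504) = 504/9467639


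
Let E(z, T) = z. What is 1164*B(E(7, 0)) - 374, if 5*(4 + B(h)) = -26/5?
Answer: -156014/25 ≈ -6240.6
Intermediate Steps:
B(h) = -126/25 (B(h) = -4 + (-26/5)/5 = -4 + (-26*1/5)/5 = -4 + (1/5)*(-26/5) = -4 - 26/25 = -126/25)
1164*B(E(7, 0)) - 374 = 1164*(-126/25) - 374 = -146664/25 - 374 = -156014/25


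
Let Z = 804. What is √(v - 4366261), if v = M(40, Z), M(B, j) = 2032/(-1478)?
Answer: 3*I*√264945286045/739 ≈ 2089.6*I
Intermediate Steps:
M(B, j) = -1016/739 (M(B, j) = 2032*(-1/1478) = -1016/739)
v = -1016/739 ≈ -1.3748
√(v - 4366261) = √(-1016/739 - 4366261) = √(-3226667895/739) = 3*I*√264945286045/739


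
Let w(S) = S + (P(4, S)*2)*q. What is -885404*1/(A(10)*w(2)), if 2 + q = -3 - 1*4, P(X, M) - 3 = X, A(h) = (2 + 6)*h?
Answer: 221351/2480 ≈ 89.254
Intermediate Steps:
A(h) = 8*h
P(X, M) = 3 + X
q = -9 (q = -2 + (-3 - 1*4) = -2 + (-3 - 4) = -2 - 7 = -9)
w(S) = -126 + S (w(S) = S + ((3 + 4)*2)*(-9) = S + (7*2)*(-9) = S + 14*(-9) = S - 126 = -126 + S)
-885404*1/(A(10)*w(2)) = -885404*1/(80*(-126 + 2)) = -885404/(80*(-124)) = -885404/(-9920) = -885404*(-1/9920) = 221351/2480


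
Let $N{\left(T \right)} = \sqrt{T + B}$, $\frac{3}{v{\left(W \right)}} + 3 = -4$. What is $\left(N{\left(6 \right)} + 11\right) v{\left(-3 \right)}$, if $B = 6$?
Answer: $- \frac{33}{7} - \frac{6 \sqrt{3}}{7} \approx -6.1989$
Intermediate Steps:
$v{\left(W \right)} = - \frac{3}{7}$ ($v{\left(W \right)} = \frac{3}{-3 - 4} = \frac{3}{-7} = 3 \left(- \frac{1}{7}\right) = - \frac{3}{7}$)
$N{\left(T \right)} = \sqrt{6 + T}$ ($N{\left(T \right)} = \sqrt{T + 6} = \sqrt{6 + T}$)
$\left(N{\left(6 \right)} + 11\right) v{\left(-3 \right)} = \left(\sqrt{6 + 6} + 11\right) \left(- \frac{3}{7}\right) = \left(\sqrt{12} + 11\right) \left(- \frac{3}{7}\right) = \left(2 \sqrt{3} + 11\right) \left(- \frac{3}{7}\right) = \left(11 + 2 \sqrt{3}\right) \left(- \frac{3}{7}\right) = - \frac{33}{7} - \frac{6 \sqrt{3}}{7}$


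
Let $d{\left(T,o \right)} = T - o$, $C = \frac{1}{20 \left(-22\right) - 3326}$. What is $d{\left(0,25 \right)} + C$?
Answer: $- \frac{94151}{3766} \approx -25.0$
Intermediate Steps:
$C = - \frac{1}{3766}$ ($C = \frac{1}{-440 - 3326} = \frac{1}{-3766} = - \frac{1}{3766} \approx -0.00026553$)
$d{\left(0,25 \right)} + C = \left(0 - 25\right) - \frac{1}{3766} = -25 - \frac{1}{3766} = - \frac{94151}{3766}$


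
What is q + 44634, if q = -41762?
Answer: 2872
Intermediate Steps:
q + 44634 = -41762 + 44634 = 2872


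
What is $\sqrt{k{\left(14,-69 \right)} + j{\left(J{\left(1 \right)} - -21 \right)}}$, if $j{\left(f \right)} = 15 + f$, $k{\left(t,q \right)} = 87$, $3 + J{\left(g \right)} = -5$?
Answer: $\sqrt{115} \approx 10.724$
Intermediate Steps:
$J{\left(g \right)} = -8$ ($J{\left(g \right)} = -3 - 5 = -8$)
$\sqrt{k{\left(14,-69 \right)} + j{\left(J{\left(1 \right)} - -21 \right)}} = \sqrt{87 + \left(15 - -13\right)} = \sqrt{87 + \left(15 + \left(-8 + 21\right)\right)} = \sqrt{87 + \left(15 + 13\right)} = \sqrt{87 + 28} = \sqrt{115}$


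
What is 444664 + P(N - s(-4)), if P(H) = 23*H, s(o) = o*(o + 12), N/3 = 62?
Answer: 449678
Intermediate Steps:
N = 186 (N = 3*62 = 186)
s(o) = o*(12 + o)
444664 + P(N - s(-4)) = 444664 + 23*(186 - (-4)*(12 - 4)) = 444664 + 23*(186 - (-4)*8) = 444664 + 23*(186 - 1*(-32)) = 444664 + 23*(186 + 32) = 444664 + 23*218 = 444664 + 5014 = 449678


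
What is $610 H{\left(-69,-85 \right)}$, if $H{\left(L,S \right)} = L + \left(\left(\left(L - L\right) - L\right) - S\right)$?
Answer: $51850$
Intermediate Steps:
$H{\left(L,S \right)} = - S$ ($H{\left(L,S \right)} = L + \left(\left(0 - L\right) - S\right) = L - \left(L + S\right) = - S$)
$610 H{\left(-69,-85 \right)} = 610 \left(\left(-1\right) \left(-85\right)\right) = 610 \cdot 85 = 51850$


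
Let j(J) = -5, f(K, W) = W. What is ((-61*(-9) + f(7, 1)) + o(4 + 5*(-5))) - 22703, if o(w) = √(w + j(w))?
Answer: -22153 + I*√26 ≈ -22153.0 + 5.099*I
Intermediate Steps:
o(w) = √(-5 + w) (o(w) = √(w - 5) = √(-5 + w))
((-61*(-9) + f(7, 1)) + o(4 + 5*(-5))) - 22703 = ((-61*(-9) + 1) + √(-5 + (4 + 5*(-5)))) - 22703 = ((549 + 1) + √(-5 + (4 - 25))) - 22703 = (550 + √(-5 - 21)) - 22703 = (550 + √(-26)) - 22703 = (550 + I*√26) - 22703 = -22153 + I*√26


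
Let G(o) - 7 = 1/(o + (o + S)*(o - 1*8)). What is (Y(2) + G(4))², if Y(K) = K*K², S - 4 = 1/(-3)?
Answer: 1432809/6400 ≈ 223.88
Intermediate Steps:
S = 11/3 (S = 4 + 1/(-3) = 4 - ⅓ = 11/3 ≈ 3.6667)
Y(K) = K³
G(o) = 7 + 1/(o + (-8 + o)*(11/3 + o)) (G(o) = 7 + 1/(o + (o + 11/3)*(o - 1*8)) = 7 + 1/(o + (11/3 + o)*(o - 8)) = 7 + 1/(o + (11/3 + o)*(-8 + o)) = 7 + 1/(o + (-8 + o)*(11/3 + o)))
(Y(2) + G(4))² = (2³ + (613 - 21*4² + 70*4)/(88 - 3*4² + 10*4))² = (8 + (613 - 21*16 + 280)/(88 - 3*16 + 40))² = (8 + (613 - 336 + 280)/(88 - 48 + 40))² = (8 + 557/80)² = (1197/80)² = 1432809/6400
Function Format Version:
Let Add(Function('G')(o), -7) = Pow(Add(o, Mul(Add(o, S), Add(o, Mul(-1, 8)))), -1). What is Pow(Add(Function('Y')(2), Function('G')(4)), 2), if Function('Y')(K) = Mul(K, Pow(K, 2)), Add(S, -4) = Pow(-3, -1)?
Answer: Rational(1432809, 6400) ≈ 223.88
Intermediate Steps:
S = Rational(11, 3) (S = Add(4, Pow(-3, -1)) = Add(4, Rational(-1, 3)) = Rational(11, 3) ≈ 3.6667)
Function('Y')(K) = Pow(K, 3)
Function('G')(o) = Add(7, Pow(Add(o, Mul(Add(-8, o), Add(Rational(11, 3), o))), -1)) (Function('G')(o) = Add(7, Pow(Add(o, Mul(Add(o, Rational(11, 3)), Add(o, Mul(-1, 8)))), -1)) = Add(7, Pow(Add(o, Mul(Add(Rational(11, 3), o), Add(o, -8))), -1)) = Add(7, Pow(Add(o, Mul(Add(Rational(11, 3), o), Add(-8, o))), -1)) = Add(7, Pow(Add(o, Mul(Add(-8, o), Add(Rational(11, 3), o))), -1)))
Pow(Add(Function('Y')(2), Function('G')(4)), 2) = Pow(Add(Pow(2, 3), Mul(Pow(Add(88, Mul(-3, Pow(4, 2)), Mul(10, 4)), -1), Add(613, Mul(-21, Pow(4, 2)), Mul(70, 4)))), 2) = Pow(Add(8, Mul(Pow(Add(88, Mul(-3, 16), 40), -1), Add(613, Mul(-21, 16), 280))), 2) = Pow(Add(8, Mul(Pow(Add(88, -48, 40), -1), Add(613, -336, 280))), 2) = Pow(Add(8, Mul(Pow(80, -1), 557)), 2) = Pow(Add(8, Mul(Rational(1, 80), 557)), 2) = Pow(Add(8, Rational(557, 80)), 2) = Pow(Rational(1197, 80), 2) = Rational(1432809, 6400)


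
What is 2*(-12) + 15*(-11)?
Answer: -189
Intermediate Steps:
2*(-12) + 15*(-11) = -24 - 165 = -189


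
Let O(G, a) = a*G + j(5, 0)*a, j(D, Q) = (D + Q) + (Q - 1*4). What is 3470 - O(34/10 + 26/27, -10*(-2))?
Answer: 90794/27 ≈ 3362.7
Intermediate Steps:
j(D, Q) = -4 + D + 2*Q (j(D, Q) = (D + Q) + (Q - 4) = (D + Q) + (-4 + Q) = -4 + D + 2*Q)
O(G, a) = a + G*a (O(G, a) = a*G + (-4 + 5 + 2*0)*a = G*a + (-4 + 5 + 0)*a = G*a + 1*a = G*a + a = a + G*a)
3470 - O(34/10 + 26/27, -10*(-2)) = 3470 - (-10*(-2))*(1 + (34/10 + 26/27)) = 3470 - 20*(1 + (34*(1/10) + 26*(1/27))) = 3470 - 20*(1 + (17/5 + 26/27)) = 3470 - 20*(1 + 589/135) = 3470 - 20*724/135 = 3470 - 1*2896/27 = 3470 - 2896/27 = 90794/27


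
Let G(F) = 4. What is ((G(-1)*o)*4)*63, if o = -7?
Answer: -7056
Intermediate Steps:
((G(-1)*o)*4)*63 = ((4*(-7))*4)*63 = -28*4*63 = -112*63 = -7056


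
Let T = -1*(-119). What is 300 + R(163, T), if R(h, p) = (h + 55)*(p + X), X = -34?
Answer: 18830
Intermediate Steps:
T = 119
R(h, p) = (-34 + p)*(55 + h) (R(h, p) = (h + 55)*(p - 34) = (55 + h)*(-34 + p) = (-34 + p)*(55 + h))
300 + R(163, T) = 300 + (-1870 - 34*163 + 55*119 + 163*119) = 300 + (-1870 - 5542 + 6545 + 19397) = 300 + 18530 = 18830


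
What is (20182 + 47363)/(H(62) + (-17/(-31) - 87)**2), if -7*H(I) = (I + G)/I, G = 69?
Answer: 5314330/588009 ≈ 9.0378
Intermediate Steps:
H(I) = -(69 + I)/(7*I) (H(I) = -(I + 69)/(7*I) = -(69 + I)/(7*I))
(20182 + 47363)/(H(62) + (-17/(-31) - 87)**2) = (20182 + 47363)/((1/7)*(-69 - 1*62)/62 + (-17/(-31) - 87)**2) = 67545/((1/7)*(1/62)*(-69 - 62) + (-17*(-1/31) - 87)**2) = 67545/((1/7)*(1/62)*(-131) + (17/31 - 87)**2) = 67545/(-131/434 + (-2680/31)**2) = 67545/(-131/434 + 7182400/961) = 67545/(100549539/13454) = 67545*(13454/100549539) = 5314330/588009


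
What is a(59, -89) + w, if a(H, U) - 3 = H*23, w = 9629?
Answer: 10989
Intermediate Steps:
a(H, U) = 3 + 23*H (a(H, U) = 3 + H*23 = 3 + 23*H)
a(59, -89) + w = (3 + 23*59) + 9629 = (3 + 1357) + 9629 = 1360 + 9629 = 10989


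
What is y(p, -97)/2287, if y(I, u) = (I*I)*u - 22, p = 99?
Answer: -950719/2287 ≈ -415.71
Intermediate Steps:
y(I, u) = -22 + u*I² (y(I, u) = I²*u - 22 = u*I² - 22 = -22 + u*I²)
y(p, -97)/2287 = (-22 - 97*99²)/2287 = (-22 - 97*9801)*(1/2287) = (-22 - 950697)*(1/2287) = -950719*1/2287 = -950719/2287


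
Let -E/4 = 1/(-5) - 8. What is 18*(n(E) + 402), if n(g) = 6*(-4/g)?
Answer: 296136/41 ≈ 7222.8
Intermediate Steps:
E = 164/5 (E = -4*(1/(-5) - 8) = -4*(-1/5 - 8) = -4*(-41/5) = 164/5 ≈ 32.800)
n(g) = -24/g
18*(n(E) + 402) = 18*(-24/164/5 + 402) = 18*(-24*5/164 + 402) = 18*(-30/41 + 402) = 18*(16452/41) = 296136/41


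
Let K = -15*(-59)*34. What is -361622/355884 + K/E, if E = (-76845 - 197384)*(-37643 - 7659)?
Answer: -1123115893117679/1105297601519418 ≈ -1.0161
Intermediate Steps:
E = 12423122158 (E = -274229*(-45302) = 12423122158)
K = 30090 (K = 885*34 = 30090)
-361622/355884 + K/E = -361622/355884 + 30090/12423122158 = -361622*1/355884 + 30090*(1/12423122158) = -180811/177942 + 15045/6211561079 = -1123115893117679/1105297601519418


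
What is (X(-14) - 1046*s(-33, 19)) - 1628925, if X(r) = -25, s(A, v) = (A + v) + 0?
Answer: -1614306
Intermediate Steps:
s(A, v) = A + v
(X(-14) - 1046*s(-33, 19)) - 1628925 = (-25 - 1046*(-33 + 19)) - 1628925 = (-25 - 1046*(-14)) - 1628925 = (-25 + 14644) - 1628925 = 14619 - 1628925 = -1614306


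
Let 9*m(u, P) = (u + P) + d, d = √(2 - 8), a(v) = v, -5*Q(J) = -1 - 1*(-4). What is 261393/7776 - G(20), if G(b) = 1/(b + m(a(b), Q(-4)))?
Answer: 86505777749/2576860128 + 225*I*√6/994159 ≈ 33.57 + 0.00055437*I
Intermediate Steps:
Q(J) = -⅗ (Q(J) = -(-1 - 1*(-4))/5 = -(-1 + 4)/5 = -⅕*3 = -⅗)
d = I*√6 (d = √(-6) = I*√6 ≈ 2.4495*I)
m(u, P) = P/9 + u/9 + I*√6/9 (m(u, P) = ((u + P) + I*√6)/9 = ((P + u) + I*√6)/9 = (P + u + I*√6)/9 = P/9 + u/9 + I*√6/9)
G(b) = 1/(-1/15 + 10*b/9 + I*√6/9) (G(b) = 1/(b + ((⅑)*(-⅗) + b/9 + I*√6/9)) = 1/(b + (-1/15 + b/9 + I*√6/9)) = 1/(-1/15 + 10*b/9 + I*√6/9))
261393/7776 - G(20) = 261393/7776 - 45/(-3 + 50*20 + 5*I*√6) = 261393*(1/7776) - 45/(-3 + 1000 + 5*I*√6) = 87131/2592 - 45/(997 + 5*I*√6)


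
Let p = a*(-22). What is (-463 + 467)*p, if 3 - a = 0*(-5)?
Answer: -264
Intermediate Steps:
a = 3 (a = 3 - 0*(-5) = 3 - 1*0 = 3 + 0 = 3)
p = -66 (p = 3*(-22) = -66)
(-463 + 467)*p = (-463 + 467)*(-66) = 4*(-66) = -264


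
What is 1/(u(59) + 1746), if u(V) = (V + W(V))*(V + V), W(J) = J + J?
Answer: 1/22632 ≈ 4.4185e-5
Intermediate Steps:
W(J) = 2*J
u(V) = 6*V² (u(V) = (V + 2*V)*(V + V) = (3*V)*(2*V) = 6*V²)
1/(u(59) + 1746) = 1/(6*59² + 1746) = 1/(6*3481 + 1746) = 1/(20886 + 1746) = 1/22632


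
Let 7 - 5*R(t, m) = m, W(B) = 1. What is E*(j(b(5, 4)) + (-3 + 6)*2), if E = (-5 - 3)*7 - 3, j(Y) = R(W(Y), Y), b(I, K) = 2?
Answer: -413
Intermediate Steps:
R(t, m) = 7/5 - m/5
j(Y) = 7/5 - Y/5
E = -59 (E = -8*7 - 3 = -56 - 3 = -59)
E*(j(b(5, 4)) + (-3 + 6)*2) = -59*((7/5 - 1/5*2) + (-3 + 6)*2) = -59*((7/5 - 2/5) + 3*2) = -59*(1 + 6) = -59*7 = -413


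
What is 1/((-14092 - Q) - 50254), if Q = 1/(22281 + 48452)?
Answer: -70733/4551385619 ≈ -1.5541e-5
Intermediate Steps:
Q = 1/70733 ≈ 1.4138e-5
1/((-14092 - Q) - 50254) = 1/((-14092 - 1*1/70733) - 50254) = 1/((-14092 - 1/70733) - 50254) = 1/(-996769437/70733 - 50254) = 1/(-4551385619/70733) = -70733/4551385619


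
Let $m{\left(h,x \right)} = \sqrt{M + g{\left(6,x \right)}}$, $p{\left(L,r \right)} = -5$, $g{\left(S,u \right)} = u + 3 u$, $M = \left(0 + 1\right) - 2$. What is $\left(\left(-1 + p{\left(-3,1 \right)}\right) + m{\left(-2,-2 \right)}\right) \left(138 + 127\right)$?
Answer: $-1590 + 795 i \approx -1590.0 + 795.0 i$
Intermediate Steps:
$M = -1$ ($M = 1 - 2 = -1$)
$g{\left(S,u \right)} = 4 u$
$m{\left(h,x \right)} = \sqrt{-1 + 4 x}$
$\left(\left(-1 + p{\left(-3,1 \right)}\right) + m{\left(-2,-2 \right)}\right) \left(138 + 127\right) = \left(\left(-1 - 5\right) + \sqrt{-1 + 4 \left(-2\right)}\right) \left(138 + 127\right) = \left(-6 + \sqrt{-1 - 8}\right) 265 = \left(-6 + \sqrt{-9}\right) 265 = \left(-6 + 3 i\right) 265 = -1590 + 795 i$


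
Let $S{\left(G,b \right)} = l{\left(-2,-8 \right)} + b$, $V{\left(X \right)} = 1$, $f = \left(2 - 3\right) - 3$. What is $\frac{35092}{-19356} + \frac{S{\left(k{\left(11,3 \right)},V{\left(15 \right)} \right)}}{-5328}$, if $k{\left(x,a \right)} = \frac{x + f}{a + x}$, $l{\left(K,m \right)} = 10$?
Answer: $- \frac{15598591}{8594064} \approx -1.815$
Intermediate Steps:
$f = -4$ ($f = -1 - 3 = -4$)
$k{\left(x,a \right)} = \frac{-4 + x}{a + x}$ ($k{\left(x,a \right)} = \frac{x - 4}{a + x} = \frac{-4 + x}{a + x}$)
$S{\left(G,b \right)} = 10 + b$
$\frac{35092}{-19356} + \frac{S{\left(k{\left(11,3 \right)},V{\left(15 \right)} \right)}}{-5328} = \frac{35092}{-19356} + \frac{10 + 1}{-5328} = 35092 \left(- \frac{1}{19356}\right) + 11 \left(- \frac{1}{5328}\right) = - \frac{8773}{4839} - \frac{11}{5328} = - \frac{15598591}{8594064}$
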